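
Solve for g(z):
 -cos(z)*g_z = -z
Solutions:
 g(z) = C1 + Integral(z/cos(z), z)


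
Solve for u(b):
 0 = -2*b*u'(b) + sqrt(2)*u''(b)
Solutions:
 u(b) = C1 + C2*erfi(2^(3/4)*b/2)


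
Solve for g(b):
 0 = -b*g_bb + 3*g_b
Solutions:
 g(b) = C1 + C2*b^4


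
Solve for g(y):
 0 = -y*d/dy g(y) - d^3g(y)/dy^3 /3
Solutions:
 g(y) = C1 + Integral(C2*airyai(-3^(1/3)*y) + C3*airybi(-3^(1/3)*y), y)


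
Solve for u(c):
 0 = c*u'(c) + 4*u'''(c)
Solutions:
 u(c) = C1 + Integral(C2*airyai(-2^(1/3)*c/2) + C3*airybi(-2^(1/3)*c/2), c)


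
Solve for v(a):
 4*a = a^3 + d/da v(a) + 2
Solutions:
 v(a) = C1 - a^4/4 + 2*a^2 - 2*a


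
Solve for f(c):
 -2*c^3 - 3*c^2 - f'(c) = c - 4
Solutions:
 f(c) = C1 - c^4/2 - c^3 - c^2/2 + 4*c


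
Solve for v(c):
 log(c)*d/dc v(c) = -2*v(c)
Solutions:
 v(c) = C1*exp(-2*li(c))


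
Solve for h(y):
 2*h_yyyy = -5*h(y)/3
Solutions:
 h(y) = (C1*sin(10^(1/4)*3^(3/4)*y/6) + C2*cos(10^(1/4)*3^(3/4)*y/6))*exp(-10^(1/4)*3^(3/4)*y/6) + (C3*sin(10^(1/4)*3^(3/4)*y/6) + C4*cos(10^(1/4)*3^(3/4)*y/6))*exp(10^(1/4)*3^(3/4)*y/6)


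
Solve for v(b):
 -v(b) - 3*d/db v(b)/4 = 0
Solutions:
 v(b) = C1*exp(-4*b/3)


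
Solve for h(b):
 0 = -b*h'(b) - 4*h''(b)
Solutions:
 h(b) = C1 + C2*erf(sqrt(2)*b/4)


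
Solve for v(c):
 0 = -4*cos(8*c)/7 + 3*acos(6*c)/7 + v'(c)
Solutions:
 v(c) = C1 - 3*c*acos(6*c)/7 + sqrt(1 - 36*c^2)/14 + sin(8*c)/14


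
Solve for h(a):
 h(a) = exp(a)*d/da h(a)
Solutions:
 h(a) = C1*exp(-exp(-a))


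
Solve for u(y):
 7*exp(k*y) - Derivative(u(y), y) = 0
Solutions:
 u(y) = C1 + 7*exp(k*y)/k


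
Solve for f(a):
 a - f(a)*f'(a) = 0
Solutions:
 f(a) = -sqrt(C1 + a^2)
 f(a) = sqrt(C1 + a^2)


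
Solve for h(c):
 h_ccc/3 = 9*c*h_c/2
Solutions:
 h(c) = C1 + Integral(C2*airyai(3*2^(2/3)*c/2) + C3*airybi(3*2^(2/3)*c/2), c)


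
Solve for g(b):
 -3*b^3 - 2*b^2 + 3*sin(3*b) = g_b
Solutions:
 g(b) = C1 - 3*b^4/4 - 2*b^3/3 - cos(3*b)


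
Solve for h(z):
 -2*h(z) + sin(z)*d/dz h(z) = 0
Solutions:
 h(z) = C1*(cos(z) - 1)/(cos(z) + 1)


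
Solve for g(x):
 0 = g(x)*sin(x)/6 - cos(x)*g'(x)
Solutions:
 g(x) = C1/cos(x)^(1/6)


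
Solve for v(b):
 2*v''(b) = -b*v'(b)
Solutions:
 v(b) = C1 + C2*erf(b/2)


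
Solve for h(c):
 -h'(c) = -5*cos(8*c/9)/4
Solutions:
 h(c) = C1 + 45*sin(8*c/9)/32


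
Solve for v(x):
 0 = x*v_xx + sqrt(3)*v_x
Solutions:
 v(x) = C1 + C2*x^(1 - sqrt(3))


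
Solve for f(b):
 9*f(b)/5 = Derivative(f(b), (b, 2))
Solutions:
 f(b) = C1*exp(-3*sqrt(5)*b/5) + C2*exp(3*sqrt(5)*b/5)


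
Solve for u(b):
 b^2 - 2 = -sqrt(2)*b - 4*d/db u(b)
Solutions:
 u(b) = C1 - b^3/12 - sqrt(2)*b^2/8 + b/2


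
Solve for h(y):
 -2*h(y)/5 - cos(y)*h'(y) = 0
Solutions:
 h(y) = C1*(sin(y) - 1)^(1/5)/(sin(y) + 1)^(1/5)


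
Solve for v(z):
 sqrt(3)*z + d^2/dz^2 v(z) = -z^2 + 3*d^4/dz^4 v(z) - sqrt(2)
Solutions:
 v(z) = C1 + C2*z + C3*exp(-sqrt(3)*z/3) + C4*exp(sqrt(3)*z/3) - z^4/12 - sqrt(3)*z^3/6 + z^2*(-3 - sqrt(2)/2)


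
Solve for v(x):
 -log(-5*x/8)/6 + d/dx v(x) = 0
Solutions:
 v(x) = C1 + x*log(-x)/6 + x*(-3*log(2) - 1 + log(5))/6


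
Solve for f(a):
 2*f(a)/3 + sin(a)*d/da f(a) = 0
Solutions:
 f(a) = C1*(cos(a) + 1)^(1/3)/(cos(a) - 1)^(1/3)


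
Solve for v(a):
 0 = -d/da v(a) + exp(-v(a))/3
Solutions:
 v(a) = log(C1 + a/3)


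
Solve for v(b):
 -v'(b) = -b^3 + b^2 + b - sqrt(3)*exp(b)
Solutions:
 v(b) = C1 + b^4/4 - b^3/3 - b^2/2 + sqrt(3)*exp(b)


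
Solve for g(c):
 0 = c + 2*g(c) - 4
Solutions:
 g(c) = 2 - c/2


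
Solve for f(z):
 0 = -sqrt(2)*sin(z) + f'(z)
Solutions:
 f(z) = C1 - sqrt(2)*cos(z)


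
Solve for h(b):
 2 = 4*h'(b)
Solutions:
 h(b) = C1 + b/2


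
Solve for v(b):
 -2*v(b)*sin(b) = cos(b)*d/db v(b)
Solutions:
 v(b) = C1*cos(b)^2


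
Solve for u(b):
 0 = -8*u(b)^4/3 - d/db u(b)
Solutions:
 u(b) = (-1 - sqrt(3)*I)*(1/(C1 + 8*b))^(1/3)/2
 u(b) = (-1 + sqrt(3)*I)*(1/(C1 + 8*b))^(1/3)/2
 u(b) = (1/(C1 + 8*b))^(1/3)


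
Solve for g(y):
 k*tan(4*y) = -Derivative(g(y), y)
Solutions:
 g(y) = C1 + k*log(cos(4*y))/4


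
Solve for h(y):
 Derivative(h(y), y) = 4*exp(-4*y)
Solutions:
 h(y) = C1 - exp(-4*y)


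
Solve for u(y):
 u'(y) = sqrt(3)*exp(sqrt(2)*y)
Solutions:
 u(y) = C1 + sqrt(6)*exp(sqrt(2)*y)/2


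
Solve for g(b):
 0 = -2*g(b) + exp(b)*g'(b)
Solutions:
 g(b) = C1*exp(-2*exp(-b))


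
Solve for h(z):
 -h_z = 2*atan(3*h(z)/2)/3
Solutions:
 Integral(1/atan(3*_y/2), (_y, h(z))) = C1 - 2*z/3


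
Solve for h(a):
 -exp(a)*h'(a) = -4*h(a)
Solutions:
 h(a) = C1*exp(-4*exp(-a))


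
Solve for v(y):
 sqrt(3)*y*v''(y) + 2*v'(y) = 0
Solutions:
 v(y) = C1 + C2*y^(1 - 2*sqrt(3)/3)


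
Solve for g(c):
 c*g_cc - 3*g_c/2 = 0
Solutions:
 g(c) = C1 + C2*c^(5/2)


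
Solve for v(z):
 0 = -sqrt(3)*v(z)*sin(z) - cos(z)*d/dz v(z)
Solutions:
 v(z) = C1*cos(z)^(sqrt(3))


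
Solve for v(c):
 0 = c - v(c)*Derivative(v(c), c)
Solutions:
 v(c) = -sqrt(C1 + c^2)
 v(c) = sqrt(C1 + c^2)


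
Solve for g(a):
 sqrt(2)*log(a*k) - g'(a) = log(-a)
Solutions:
 g(a) = C1 + a*(sqrt(2)*log(-k) - sqrt(2) + 1) - a*(1 - sqrt(2))*log(-a)


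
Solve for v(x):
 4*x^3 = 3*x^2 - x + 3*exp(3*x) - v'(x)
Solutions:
 v(x) = C1 - x^4 + x^3 - x^2/2 + exp(3*x)


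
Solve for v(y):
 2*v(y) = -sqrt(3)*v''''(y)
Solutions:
 v(y) = (C1*sin(2^(3/4)*3^(7/8)*y/6) + C2*cos(2^(3/4)*3^(7/8)*y/6))*exp(-2^(3/4)*3^(7/8)*y/6) + (C3*sin(2^(3/4)*3^(7/8)*y/6) + C4*cos(2^(3/4)*3^(7/8)*y/6))*exp(2^(3/4)*3^(7/8)*y/6)


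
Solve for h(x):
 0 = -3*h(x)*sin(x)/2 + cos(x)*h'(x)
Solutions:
 h(x) = C1/cos(x)^(3/2)


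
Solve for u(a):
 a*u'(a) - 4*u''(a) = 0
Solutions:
 u(a) = C1 + C2*erfi(sqrt(2)*a/4)


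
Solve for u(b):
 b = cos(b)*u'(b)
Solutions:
 u(b) = C1 + Integral(b/cos(b), b)


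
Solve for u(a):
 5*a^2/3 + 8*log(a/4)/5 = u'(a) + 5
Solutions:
 u(a) = C1 + 5*a^3/9 + 8*a*log(a)/5 - 33*a/5 - 16*a*log(2)/5


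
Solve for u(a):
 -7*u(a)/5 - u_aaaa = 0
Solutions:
 u(a) = (C1*sin(sqrt(2)*5^(3/4)*7^(1/4)*a/10) + C2*cos(sqrt(2)*5^(3/4)*7^(1/4)*a/10))*exp(-sqrt(2)*5^(3/4)*7^(1/4)*a/10) + (C3*sin(sqrt(2)*5^(3/4)*7^(1/4)*a/10) + C4*cos(sqrt(2)*5^(3/4)*7^(1/4)*a/10))*exp(sqrt(2)*5^(3/4)*7^(1/4)*a/10)


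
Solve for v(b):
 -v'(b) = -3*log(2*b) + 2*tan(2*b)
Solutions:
 v(b) = C1 + 3*b*log(b) - 3*b + 3*b*log(2) + log(cos(2*b))


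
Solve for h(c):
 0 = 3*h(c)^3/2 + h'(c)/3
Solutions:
 h(c) = -sqrt(-1/(C1 - 9*c))
 h(c) = sqrt(-1/(C1 - 9*c))


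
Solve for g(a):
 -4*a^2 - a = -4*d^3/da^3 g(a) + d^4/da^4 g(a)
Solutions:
 g(a) = C1 + C2*a + C3*a^2 + C4*exp(4*a) + a^5/60 + a^4/32 + a^3/32


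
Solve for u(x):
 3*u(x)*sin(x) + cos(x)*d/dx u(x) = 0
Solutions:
 u(x) = C1*cos(x)^3


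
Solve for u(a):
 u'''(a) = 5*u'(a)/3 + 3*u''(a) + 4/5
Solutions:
 u(a) = C1 + C2*exp(a*(9 - sqrt(141))/6) + C3*exp(a*(9 + sqrt(141))/6) - 12*a/25


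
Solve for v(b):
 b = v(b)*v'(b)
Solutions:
 v(b) = -sqrt(C1 + b^2)
 v(b) = sqrt(C1 + b^2)


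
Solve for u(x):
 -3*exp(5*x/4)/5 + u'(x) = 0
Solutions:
 u(x) = C1 + 12*exp(5*x/4)/25


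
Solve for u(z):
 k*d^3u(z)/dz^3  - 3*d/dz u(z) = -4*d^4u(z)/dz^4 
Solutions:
 u(z) = C1 + C2*exp(-z*(k^2/(k^3 + sqrt(-k^6 + (k^3 - 648)^2) - 648)^(1/3) + k + (k^3 + sqrt(-k^6 + (k^3 - 648)^2) - 648)^(1/3))/12) + C3*exp(z*(-4*k^2/((-1 + sqrt(3)*I)*(k^3 + sqrt(-k^6 + (k^3 - 648)^2) - 648)^(1/3)) - 2*k + (k^3 + sqrt(-k^6 + (k^3 - 648)^2) - 648)^(1/3) - sqrt(3)*I*(k^3 + sqrt(-k^6 + (k^3 - 648)^2) - 648)^(1/3))/24) + C4*exp(z*(4*k^2/((1 + sqrt(3)*I)*(k^3 + sqrt(-k^6 + (k^3 - 648)^2) - 648)^(1/3)) - 2*k + (k^3 + sqrt(-k^6 + (k^3 - 648)^2) - 648)^(1/3) + sqrt(3)*I*(k^3 + sqrt(-k^6 + (k^3 - 648)^2) - 648)^(1/3))/24)


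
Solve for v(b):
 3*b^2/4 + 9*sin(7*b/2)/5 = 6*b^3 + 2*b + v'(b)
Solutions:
 v(b) = C1 - 3*b^4/2 + b^3/4 - b^2 - 18*cos(7*b/2)/35


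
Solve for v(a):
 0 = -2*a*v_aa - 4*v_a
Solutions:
 v(a) = C1 + C2/a


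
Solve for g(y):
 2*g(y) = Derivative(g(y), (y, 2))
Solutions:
 g(y) = C1*exp(-sqrt(2)*y) + C2*exp(sqrt(2)*y)


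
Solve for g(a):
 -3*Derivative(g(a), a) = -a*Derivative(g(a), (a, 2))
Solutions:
 g(a) = C1 + C2*a^4


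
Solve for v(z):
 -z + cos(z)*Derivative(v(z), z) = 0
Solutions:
 v(z) = C1 + Integral(z/cos(z), z)


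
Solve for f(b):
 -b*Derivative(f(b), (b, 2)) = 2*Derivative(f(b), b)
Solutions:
 f(b) = C1 + C2/b


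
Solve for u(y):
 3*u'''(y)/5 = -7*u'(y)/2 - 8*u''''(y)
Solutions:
 u(y) = C1 + C2*exp(y*(-2 + (20*sqrt(490070) + 14001)^(-1/3) + (20*sqrt(490070) + 14001)^(1/3))/80)*sin(sqrt(3)*y*(-(20*sqrt(490070) + 14001)^(1/3) + (20*sqrt(490070) + 14001)^(-1/3))/80) + C3*exp(y*(-2 + (20*sqrt(490070) + 14001)^(-1/3) + (20*sqrt(490070) + 14001)^(1/3))/80)*cos(sqrt(3)*y*(-(20*sqrt(490070) + 14001)^(1/3) + (20*sqrt(490070) + 14001)^(-1/3))/80) + C4*exp(-y*((20*sqrt(490070) + 14001)^(-1/3) + 1 + (20*sqrt(490070) + 14001)^(1/3))/40)


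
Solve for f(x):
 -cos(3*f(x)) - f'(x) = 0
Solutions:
 f(x) = -asin((C1 + exp(6*x))/(C1 - exp(6*x)))/3 + pi/3
 f(x) = asin((C1 + exp(6*x))/(C1 - exp(6*x)))/3


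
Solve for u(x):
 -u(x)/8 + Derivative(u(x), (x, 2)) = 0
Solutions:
 u(x) = C1*exp(-sqrt(2)*x/4) + C2*exp(sqrt(2)*x/4)


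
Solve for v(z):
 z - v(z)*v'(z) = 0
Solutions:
 v(z) = -sqrt(C1 + z^2)
 v(z) = sqrt(C1 + z^2)


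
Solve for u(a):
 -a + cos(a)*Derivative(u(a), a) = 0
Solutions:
 u(a) = C1 + Integral(a/cos(a), a)


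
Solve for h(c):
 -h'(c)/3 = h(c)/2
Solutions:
 h(c) = C1*exp(-3*c/2)


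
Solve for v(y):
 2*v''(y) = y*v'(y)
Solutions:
 v(y) = C1 + C2*erfi(y/2)


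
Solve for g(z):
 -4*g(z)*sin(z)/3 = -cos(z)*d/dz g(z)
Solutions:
 g(z) = C1/cos(z)^(4/3)


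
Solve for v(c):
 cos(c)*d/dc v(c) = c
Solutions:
 v(c) = C1 + Integral(c/cos(c), c)


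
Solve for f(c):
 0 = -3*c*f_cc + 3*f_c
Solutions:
 f(c) = C1 + C2*c^2


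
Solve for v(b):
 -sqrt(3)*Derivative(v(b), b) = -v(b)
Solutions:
 v(b) = C1*exp(sqrt(3)*b/3)


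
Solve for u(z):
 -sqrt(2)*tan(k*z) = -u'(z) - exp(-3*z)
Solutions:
 u(z) = C1 - Piecewise((-exp(-3*z)/3 - sqrt(2)*log(tan(k*z)^2 + 1)/(2*k), Ne(k, 0)), (-exp(-3*z)/3, True))


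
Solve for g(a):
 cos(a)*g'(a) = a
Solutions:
 g(a) = C1 + Integral(a/cos(a), a)


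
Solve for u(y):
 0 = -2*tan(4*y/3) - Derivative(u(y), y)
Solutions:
 u(y) = C1 + 3*log(cos(4*y/3))/2


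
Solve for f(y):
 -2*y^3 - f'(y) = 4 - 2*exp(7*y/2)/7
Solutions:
 f(y) = C1 - y^4/2 - 4*y + 4*exp(7*y/2)/49


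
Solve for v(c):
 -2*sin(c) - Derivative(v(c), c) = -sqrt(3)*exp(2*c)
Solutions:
 v(c) = C1 + sqrt(3)*exp(2*c)/2 + 2*cos(c)


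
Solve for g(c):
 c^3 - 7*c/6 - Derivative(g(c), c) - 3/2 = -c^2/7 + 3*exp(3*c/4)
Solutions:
 g(c) = C1 + c^4/4 + c^3/21 - 7*c^2/12 - 3*c/2 - 4*exp(3*c/4)


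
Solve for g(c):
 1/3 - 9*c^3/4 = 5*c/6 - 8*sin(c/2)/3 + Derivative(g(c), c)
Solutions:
 g(c) = C1 - 9*c^4/16 - 5*c^2/12 + c/3 - 16*cos(c/2)/3


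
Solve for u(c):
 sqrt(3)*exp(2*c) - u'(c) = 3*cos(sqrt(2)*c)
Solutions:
 u(c) = C1 + sqrt(3)*exp(2*c)/2 - 3*sqrt(2)*sin(sqrt(2)*c)/2


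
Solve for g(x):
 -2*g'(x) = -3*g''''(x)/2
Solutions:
 g(x) = C1 + C4*exp(6^(2/3)*x/3) + (C2*sin(2^(2/3)*3^(1/6)*x/2) + C3*cos(2^(2/3)*3^(1/6)*x/2))*exp(-6^(2/3)*x/6)


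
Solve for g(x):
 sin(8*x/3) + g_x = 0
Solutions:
 g(x) = C1 + 3*cos(8*x/3)/8


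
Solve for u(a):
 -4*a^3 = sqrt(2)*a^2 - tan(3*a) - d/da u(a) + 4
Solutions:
 u(a) = C1 + a^4 + sqrt(2)*a^3/3 + 4*a + log(cos(3*a))/3


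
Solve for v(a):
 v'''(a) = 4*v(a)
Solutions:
 v(a) = C3*exp(2^(2/3)*a) + (C1*sin(2^(2/3)*sqrt(3)*a/2) + C2*cos(2^(2/3)*sqrt(3)*a/2))*exp(-2^(2/3)*a/2)


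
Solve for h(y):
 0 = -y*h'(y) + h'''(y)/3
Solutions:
 h(y) = C1 + Integral(C2*airyai(3^(1/3)*y) + C3*airybi(3^(1/3)*y), y)


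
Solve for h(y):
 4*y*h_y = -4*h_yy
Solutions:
 h(y) = C1 + C2*erf(sqrt(2)*y/2)


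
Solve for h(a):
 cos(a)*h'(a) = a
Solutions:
 h(a) = C1 + Integral(a/cos(a), a)


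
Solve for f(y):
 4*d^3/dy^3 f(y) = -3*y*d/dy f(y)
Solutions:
 f(y) = C1 + Integral(C2*airyai(-6^(1/3)*y/2) + C3*airybi(-6^(1/3)*y/2), y)


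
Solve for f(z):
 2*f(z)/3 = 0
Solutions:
 f(z) = 0


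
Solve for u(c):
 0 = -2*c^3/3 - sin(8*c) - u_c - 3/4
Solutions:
 u(c) = C1 - c^4/6 - 3*c/4 + cos(8*c)/8


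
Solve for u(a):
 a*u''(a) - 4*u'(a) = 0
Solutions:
 u(a) = C1 + C2*a^5


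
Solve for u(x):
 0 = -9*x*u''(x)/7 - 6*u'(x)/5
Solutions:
 u(x) = C1 + C2*x^(1/15)


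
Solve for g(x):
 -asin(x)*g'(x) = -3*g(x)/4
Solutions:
 g(x) = C1*exp(3*Integral(1/asin(x), x)/4)


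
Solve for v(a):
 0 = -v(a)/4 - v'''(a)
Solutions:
 v(a) = C3*exp(-2^(1/3)*a/2) + (C1*sin(2^(1/3)*sqrt(3)*a/4) + C2*cos(2^(1/3)*sqrt(3)*a/4))*exp(2^(1/3)*a/4)


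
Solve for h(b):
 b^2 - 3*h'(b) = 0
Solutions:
 h(b) = C1 + b^3/9


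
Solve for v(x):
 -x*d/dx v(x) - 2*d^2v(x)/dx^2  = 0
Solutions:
 v(x) = C1 + C2*erf(x/2)


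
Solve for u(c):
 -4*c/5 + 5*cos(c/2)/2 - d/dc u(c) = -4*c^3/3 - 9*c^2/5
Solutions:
 u(c) = C1 + c^4/3 + 3*c^3/5 - 2*c^2/5 + 5*sin(c/2)


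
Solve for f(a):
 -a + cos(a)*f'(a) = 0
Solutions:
 f(a) = C1 + Integral(a/cos(a), a)


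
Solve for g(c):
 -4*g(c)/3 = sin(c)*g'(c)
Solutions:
 g(c) = C1*(cos(c) + 1)^(2/3)/(cos(c) - 1)^(2/3)


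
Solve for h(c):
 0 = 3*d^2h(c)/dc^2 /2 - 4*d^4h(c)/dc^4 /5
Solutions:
 h(c) = C1 + C2*c + C3*exp(-sqrt(30)*c/4) + C4*exp(sqrt(30)*c/4)


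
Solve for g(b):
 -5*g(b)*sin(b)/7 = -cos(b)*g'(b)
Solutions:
 g(b) = C1/cos(b)^(5/7)


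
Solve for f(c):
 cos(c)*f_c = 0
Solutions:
 f(c) = C1


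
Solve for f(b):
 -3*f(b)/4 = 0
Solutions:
 f(b) = 0


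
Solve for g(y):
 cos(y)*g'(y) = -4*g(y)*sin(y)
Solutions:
 g(y) = C1*cos(y)^4


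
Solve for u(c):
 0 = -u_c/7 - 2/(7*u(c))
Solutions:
 u(c) = -sqrt(C1 - 4*c)
 u(c) = sqrt(C1 - 4*c)


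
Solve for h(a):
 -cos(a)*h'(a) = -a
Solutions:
 h(a) = C1 + Integral(a/cos(a), a)


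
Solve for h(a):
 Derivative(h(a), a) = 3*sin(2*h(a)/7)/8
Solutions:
 -3*a/8 + 7*log(cos(2*h(a)/7) - 1)/4 - 7*log(cos(2*h(a)/7) + 1)/4 = C1


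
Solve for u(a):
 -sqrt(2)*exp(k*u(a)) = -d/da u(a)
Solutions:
 u(a) = Piecewise((log(-1/(C1*k + sqrt(2)*a*k))/k, Ne(k, 0)), (nan, True))
 u(a) = Piecewise((C1 + sqrt(2)*a, Eq(k, 0)), (nan, True))


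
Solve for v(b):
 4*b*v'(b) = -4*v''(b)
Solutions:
 v(b) = C1 + C2*erf(sqrt(2)*b/2)


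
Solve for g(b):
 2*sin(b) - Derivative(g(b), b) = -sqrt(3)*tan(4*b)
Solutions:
 g(b) = C1 - sqrt(3)*log(cos(4*b))/4 - 2*cos(b)


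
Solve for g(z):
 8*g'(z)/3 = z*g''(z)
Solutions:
 g(z) = C1 + C2*z^(11/3)


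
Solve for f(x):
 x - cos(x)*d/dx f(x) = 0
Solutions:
 f(x) = C1 + Integral(x/cos(x), x)


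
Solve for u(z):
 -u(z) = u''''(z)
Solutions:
 u(z) = (C1*sin(sqrt(2)*z/2) + C2*cos(sqrt(2)*z/2))*exp(-sqrt(2)*z/2) + (C3*sin(sqrt(2)*z/2) + C4*cos(sqrt(2)*z/2))*exp(sqrt(2)*z/2)


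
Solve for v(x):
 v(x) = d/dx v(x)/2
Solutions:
 v(x) = C1*exp(2*x)


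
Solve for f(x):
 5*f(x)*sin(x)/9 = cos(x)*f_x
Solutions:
 f(x) = C1/cos(x)^(5/9)


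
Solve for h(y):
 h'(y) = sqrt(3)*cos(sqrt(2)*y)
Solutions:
 h(y) = C1 + sqrt(6)*sin(sqrt(2)*y)/2


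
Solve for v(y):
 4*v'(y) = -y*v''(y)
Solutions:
 v(y) = C1 + C2/y^3


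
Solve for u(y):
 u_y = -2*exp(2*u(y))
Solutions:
 u(y) = log(-sqrt(-1/(C1 - 2*y))) - log(2)/2
 u(y) = log(-1/(C1 - 2*y))/2 - log(2)/2


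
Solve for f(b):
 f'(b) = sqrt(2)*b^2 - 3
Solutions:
 f(b) = C1 + sqrt(2)*b^3/3 - 3*b


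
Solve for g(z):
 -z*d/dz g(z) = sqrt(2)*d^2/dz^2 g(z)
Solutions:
 g(z) = C1 + C2*erf(2^(1/4)*z/2)


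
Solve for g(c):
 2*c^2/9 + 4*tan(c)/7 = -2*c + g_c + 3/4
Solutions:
 g(c) = C1 + 2*c^3/27 + c^2 - 3*c/4 - 4*log(cos(c))/7


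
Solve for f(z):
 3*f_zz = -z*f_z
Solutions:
 f(z) = C1 + C2*erf(sqrt(6)*z/6)


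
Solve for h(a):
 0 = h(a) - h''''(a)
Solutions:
 h(a) = C1*exp(-a) + C2*exp(a) + C3*sin(a) + C4*cos(a)


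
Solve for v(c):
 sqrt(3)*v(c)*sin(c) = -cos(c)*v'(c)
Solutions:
 v(c) = C1*cos(c)^(sqrt(3))


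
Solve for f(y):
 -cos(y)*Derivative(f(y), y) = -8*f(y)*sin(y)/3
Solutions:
 f(y) = C1/cos(y)^(8/3)


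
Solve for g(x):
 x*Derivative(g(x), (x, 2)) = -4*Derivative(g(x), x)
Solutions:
 g(x) = C1 + C2/x^3


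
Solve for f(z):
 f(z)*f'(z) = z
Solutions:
 f(z) = -sqrt(C1 + z^2)
 f(z) = sqrt(C1 + z^2)


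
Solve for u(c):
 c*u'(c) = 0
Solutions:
 u(c) = C1


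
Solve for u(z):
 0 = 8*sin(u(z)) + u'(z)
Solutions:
 u(z) = -acos((-C1 - exp(16*z))/(C1 - exp(16*z))) + 2*pi
 u(z) = acos((-C1 - exp(16*z))/(C1 - exp(16*z)))


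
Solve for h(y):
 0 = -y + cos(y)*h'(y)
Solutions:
 h(y) = C1 + Integral(y/cos(y), y)


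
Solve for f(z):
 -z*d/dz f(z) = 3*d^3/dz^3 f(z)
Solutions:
 f(z) = C1 + Integral(C2*airyai(-3^(2/3)*z/3) + C3*airybi(-3^(2/3)*z/3), z)


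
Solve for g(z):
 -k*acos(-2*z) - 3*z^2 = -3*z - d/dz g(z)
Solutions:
 g(z) = C1 + k*(z*acos(-2*z) + sqrt(1 - 4*z^2)/2) + z^3 - 3*z^2/2


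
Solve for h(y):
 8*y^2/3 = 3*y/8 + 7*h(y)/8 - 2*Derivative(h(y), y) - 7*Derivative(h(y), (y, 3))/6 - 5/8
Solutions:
 h(y) = C1*exp(7^(1/3)*y*(-(147 + sqrt(50281))^(1/3) + 16*7^(1/3)/(147 + sqrt(50281))^(1/3))/28)*sin(sqrt(3)*7^(1/3)*y*(16*7^(1/3)/(147 + sqrt(50281))^(1/3) + (147 + sqrt(50281))^(1/3))/28) + C2*exp(7^(1/3)*y*(-(147 + sqrt(50281))^(1/3) + 16*7^(1/3)/(147 + sqrt(50281))^(1/3))/28)*cos(sqrt(3)*7^(1/3)*y*(16*7^(1/3)/(147 + sqrt(50281))^(1/3) + (147 + sqrt(50281))^(1/3))/28) + C3*exp(-7^(1/3)*y*(-(147 + sqrt(50281))^(1/3) + 16*7^(1/3)/(147 + sqrt(50281))^(1/3))/14) + 64*y^2/21 + 1985*y/147 + 32495/1029


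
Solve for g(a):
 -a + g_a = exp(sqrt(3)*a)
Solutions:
 g(a) = C1 + a^2/2 + sqrt(3)*exp(sqrt(3)*a)/3


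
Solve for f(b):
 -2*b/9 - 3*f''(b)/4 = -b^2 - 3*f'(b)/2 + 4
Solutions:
 f(b) = C1 + C2*exp(2*b) - 2*b^3/9 - 7*b^2/27 + 65*b/27


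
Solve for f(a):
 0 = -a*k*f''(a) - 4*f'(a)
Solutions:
 f(a) = C1 + a^(((re(k) - 4)*re(k) + im(k)^2)/(re(k)^2 + im(k)^2))*(C2*sin(4*log(a)*Abs(im(k))/(re(k)^2 + im(k)^2)) + C3*cos(4*log(a)*im(k)/(re(k)^2 + im(k)^2)))


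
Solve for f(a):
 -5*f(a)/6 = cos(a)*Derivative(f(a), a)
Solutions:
 f(a) = C1*(sin(a) - 1)^(5/12)/(sin(a) + 1)^(5/12)


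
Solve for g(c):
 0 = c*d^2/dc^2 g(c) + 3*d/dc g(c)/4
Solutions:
 g(c) = C1 + C2*c^(1/4)


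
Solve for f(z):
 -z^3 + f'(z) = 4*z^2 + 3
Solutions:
 f(z) = C1 + z^4/4 + 4*z^3/3 + 3*z


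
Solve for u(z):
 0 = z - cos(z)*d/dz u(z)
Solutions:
 u(z) = C1 + Integral(z/cos(z), z)


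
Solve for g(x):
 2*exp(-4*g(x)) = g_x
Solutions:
 g(x) = log(-I*(C1 + 8*x)^(1/4))
 g(x) = log(I*(C1 + 8*x)^(1/4))
 g(x) = log(-(C1 + 8*x)^(1/4))
 g(x) = log(C1 + 8*x)/4


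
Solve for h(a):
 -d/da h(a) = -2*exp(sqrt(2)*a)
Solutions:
 h(a) = C1 + sqrt(2)*exp(sqrt(2)*a)


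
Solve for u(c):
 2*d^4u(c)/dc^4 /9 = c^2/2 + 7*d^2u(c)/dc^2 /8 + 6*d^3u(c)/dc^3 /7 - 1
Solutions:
 u(c) = C1 + C2*c + C3*exp(3*c*(18 - sqrt(667))/28) + C4*exp(3*c*(18 + sqrt(667))/28) - c^4/21 + 64*c^3/343 - 18460*c^2/151263


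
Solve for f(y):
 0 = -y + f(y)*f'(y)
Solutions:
 f(y) = -sqrt(C1 + y^2)
 f(y) = sqrt(C1 + y^2)


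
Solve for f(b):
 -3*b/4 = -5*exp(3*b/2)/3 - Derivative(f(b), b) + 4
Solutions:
 f(b) = C1 + 3*b^2/8 + 4*b - 10*exp(3*b/2)/9


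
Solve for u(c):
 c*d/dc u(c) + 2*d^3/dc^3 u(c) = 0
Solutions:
 u(c) = C1 + Integral(C2*airyai(-2^(2/3)*c/2) + C3*airybi(-2^(2/3)*c/2), c)


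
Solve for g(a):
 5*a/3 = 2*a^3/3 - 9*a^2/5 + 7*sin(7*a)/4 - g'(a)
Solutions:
 g(a) = C1 + a^4/6 - 3*a^3/5 - 5*a^2/6 - cos(7*a)/4


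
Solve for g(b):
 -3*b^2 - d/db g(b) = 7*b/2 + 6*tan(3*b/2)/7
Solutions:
 g(b) = C1 - b^3 - 7*b^2/4 + 4*log(cos(3*b/2))/7


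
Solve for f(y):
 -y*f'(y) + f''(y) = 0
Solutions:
 f(y) = C1 + C2*erfi(sqrt(2)*y/2)


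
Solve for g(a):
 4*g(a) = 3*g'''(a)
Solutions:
 g(a) = C3*exp(6^(2/3)*a/3) + (C1*sin(2^(2/3)*3^(1/6)*a/2) + C2*cos(2^(2/3)*3^(1/6)*a/2))*exp(-6^(2/3)*a/6)


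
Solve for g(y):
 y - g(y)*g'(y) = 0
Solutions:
 g(y) = -sqrt(C1 + y^2)
 g(y) = sqrt(C1 + y^2)


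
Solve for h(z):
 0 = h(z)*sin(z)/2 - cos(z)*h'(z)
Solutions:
 h(z) = C1/sqrt(cos(z))


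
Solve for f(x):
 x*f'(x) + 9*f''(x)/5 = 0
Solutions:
 f(x) = C1 + C2*erf(sqrt(10)*x/6)


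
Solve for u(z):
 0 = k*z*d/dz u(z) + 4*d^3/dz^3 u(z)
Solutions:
 u(z) = C1 + Integral(C2*airyai(2^(1/3)*z*(-k)^(1/3)/2) + C3*airybi(2^(1/3)*z*(-k)^(1/3)/2), z)


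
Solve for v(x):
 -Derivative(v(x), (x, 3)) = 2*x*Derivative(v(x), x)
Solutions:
 v(x) = C1 + Integral(C2*airyai(-2^(1/3)*x) + C3*airybi(-2^(1/3)*x), x)


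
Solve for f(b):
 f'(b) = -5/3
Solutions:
 f(b) = C1 - 5*b/3


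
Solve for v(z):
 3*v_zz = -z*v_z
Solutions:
 v(z) = C1 + C2*erf(sqrt(6)*z/6)


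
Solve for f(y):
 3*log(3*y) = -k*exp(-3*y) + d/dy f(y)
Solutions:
 f(y) = C1 - k*exp(-3*y)/3 + 3*y*log(y) + 3*y*(-1 + log(3))


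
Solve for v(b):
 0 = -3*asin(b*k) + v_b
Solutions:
 v(b) = C1 + 3*Piecewise((b*asin(b*k) + sqrt(-b^2*k^2 + 1)/k, Ne(k, 0)), (0, True))


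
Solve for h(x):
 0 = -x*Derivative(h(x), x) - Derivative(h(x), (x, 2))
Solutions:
 h(x) = C1 + C2*erf(sqrt(2)*x/2)


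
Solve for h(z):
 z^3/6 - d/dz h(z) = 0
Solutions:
 h(z) = C1 + z^4/24


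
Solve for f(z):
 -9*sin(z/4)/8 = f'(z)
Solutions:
 f(z) = C1 + 9*cos(z/4)/2


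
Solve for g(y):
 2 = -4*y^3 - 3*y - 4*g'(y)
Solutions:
 g(y) = C1 - y^4/4 - 3*y^2/8 - y/2


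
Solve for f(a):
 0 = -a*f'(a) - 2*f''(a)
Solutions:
 f(a) = C1 + C2*erf(a/2)


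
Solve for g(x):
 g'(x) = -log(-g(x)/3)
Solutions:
 Integral(1/(log(-_y) - log(3)), (_y, g(x))) = C1 - x


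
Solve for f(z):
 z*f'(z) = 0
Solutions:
 f(z) = C1


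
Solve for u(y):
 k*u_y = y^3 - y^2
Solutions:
 u(y) = C1 + y^4/(4*k) - y^3/(3*k)


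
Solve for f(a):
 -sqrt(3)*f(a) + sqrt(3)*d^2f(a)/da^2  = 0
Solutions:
 f(a) = C1*exp(-a) + C2*exp(a)


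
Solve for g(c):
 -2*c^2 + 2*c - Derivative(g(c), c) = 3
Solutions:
 g(c) = C1 - 2*c^3/3 + c^2 - 3*c


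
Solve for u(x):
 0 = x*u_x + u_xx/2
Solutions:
 u(x) = C1 + C2*erf(x)


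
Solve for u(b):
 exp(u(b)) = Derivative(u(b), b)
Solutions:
 u(b) = log(-1/(C1 + b))


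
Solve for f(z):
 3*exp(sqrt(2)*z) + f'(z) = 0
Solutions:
 f(z) = C1 - 3*sqrt(2)*exp(sqrt(2)*z)/2


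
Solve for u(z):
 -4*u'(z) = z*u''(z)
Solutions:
 u(z) = C1 + C2/z^3


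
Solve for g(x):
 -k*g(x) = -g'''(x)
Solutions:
 g(x) = C1*exp(k^(1/3)*x) + C2*exp(k^(1/3)*x*(-1 + sqrt(3)*I)/2) + C3*exp(-k^(1/3)*x*(1 + sqrt(3)*I)/2)


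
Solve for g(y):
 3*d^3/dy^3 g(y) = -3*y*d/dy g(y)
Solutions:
 g(y) = C1 + Integral(C2*airyai(-y) + C3*airybi(-y), y)


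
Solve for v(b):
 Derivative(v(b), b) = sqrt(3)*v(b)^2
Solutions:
 v(b) = -1/(C1 + sqrt(3)*b)


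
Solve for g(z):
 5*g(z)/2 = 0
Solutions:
 g(z) = 0


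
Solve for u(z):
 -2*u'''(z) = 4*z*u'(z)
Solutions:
 u(z) = C1 + Integral(C2*airyai(-2^(1/3)*z) + C3*airybi(-2^(1/3)*z), z)


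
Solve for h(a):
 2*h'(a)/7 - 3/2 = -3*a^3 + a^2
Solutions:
 h(a) = C1 - 21*a^4/8 + 7*a^3/6 + 21*a/4


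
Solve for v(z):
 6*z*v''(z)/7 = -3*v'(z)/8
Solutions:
 v(z) = C1 + C2*z^(9/16)


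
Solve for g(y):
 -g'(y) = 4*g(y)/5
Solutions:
 g(y) = C1*exp(-4*y/5)


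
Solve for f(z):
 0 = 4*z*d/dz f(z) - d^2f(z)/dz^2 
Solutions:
 f(z) = C1 + C2*erfi(sqrt(2)*z)


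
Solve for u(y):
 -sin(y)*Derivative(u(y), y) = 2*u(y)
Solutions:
 u(y) = C1*(cos(y) + 1)/(cos(y) - 1)


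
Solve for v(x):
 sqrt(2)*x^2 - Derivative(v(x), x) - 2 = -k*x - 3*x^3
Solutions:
 v(x) = C1 + k*x^2/2 + 3*x^4/4 + sqrt(2)*x^3/3 - 2*x


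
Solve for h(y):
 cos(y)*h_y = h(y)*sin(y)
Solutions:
 h(y) = C1/cos(y)


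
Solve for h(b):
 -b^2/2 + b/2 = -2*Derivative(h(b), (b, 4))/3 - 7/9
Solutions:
 h(b) = C1 + C2*b + C3*b^2 + C4*b^3 + b^6/480 - b^5/160 - 7*b^4/144


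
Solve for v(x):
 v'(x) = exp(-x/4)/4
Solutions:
 v(x) = C1 - 1/exp(x)^(1/4)


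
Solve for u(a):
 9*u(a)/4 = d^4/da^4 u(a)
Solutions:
 u(a) = C1*exp(-sqrt(6)*a/2) + C2*exp(sqrt(6)*a/2) + C3*sin(sqrt(6)*a/2) + C4*cos(sqrt(6)*a/2)


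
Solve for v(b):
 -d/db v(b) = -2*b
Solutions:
 v(b) = C1 + b^2


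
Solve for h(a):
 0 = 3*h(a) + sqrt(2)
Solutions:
 h(a) = -sqrt(2)/3


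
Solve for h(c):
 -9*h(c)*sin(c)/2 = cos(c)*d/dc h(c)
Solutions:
 h(c) = C1*cos(c)^(9/2)


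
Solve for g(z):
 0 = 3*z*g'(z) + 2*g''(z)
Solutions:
 g(z) = C1 + C2*erf(sqrt(3)*z/2)


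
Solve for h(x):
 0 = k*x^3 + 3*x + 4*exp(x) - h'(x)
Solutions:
 h(x) = C1 + k*x^4/4 + 3*x^2/2 + 4*exp(x)


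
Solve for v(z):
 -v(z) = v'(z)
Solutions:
 v(z) = C1*exp(-z)


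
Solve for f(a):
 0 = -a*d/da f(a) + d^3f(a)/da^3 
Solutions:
 f(a) = C1 + Integral(C2*airyai(a) + C3*airybi(a), a)


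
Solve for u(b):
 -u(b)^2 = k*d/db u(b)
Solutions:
 u(b) = k/(C1*k + b)


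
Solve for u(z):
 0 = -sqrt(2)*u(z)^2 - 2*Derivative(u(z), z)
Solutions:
 u(z) = 2/(C1 + sqrt(2)*z)


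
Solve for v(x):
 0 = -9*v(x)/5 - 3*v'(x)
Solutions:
 v(x) = C1*exp(-3*x/5)


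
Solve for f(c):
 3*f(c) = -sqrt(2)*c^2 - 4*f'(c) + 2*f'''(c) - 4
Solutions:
 f(c) = C1*exp(-6^(1/3)*c*(4*6^(1/3)/(sqrt(345) + 27)^(1/3) + (sqrt(345) + 27)^(1/3))/12)*sin(2^(1/3)*3^(1/6)*c*(-3^(2/3)*(sqrt(345) + 27)^(1/3)/12 + 2^(1/3)/(sqrt(345) + 27)^(1/3))) + C2*exp(-6^(1/3)*c*(4*6^(1/3)/(sqrt(345) + 27)^(1/3) + (sqrt(345) + 27)^(1/3))/12)*cos(2^(1/3)*3^(1/6)*c*(-3^(2/3)*(sqrt(345) + 27)^(1/3)/12 + 2^(1/3)/(sqrt(345) + 27)^(1/3))) + C3*exp(6^(1/3)*c*(4*6^(1/3)/(sqrt(345) + 27)^(1/3) + (sqrt(345) + 27)^(1/3))/6) - sqrt(2)*c^2/3 + 8*sqrt(2)*c/9 - 32*sqrt(2)/27 - 4/3


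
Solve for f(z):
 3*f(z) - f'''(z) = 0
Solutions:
 f(z) = C3*exp(3^(1/3)*z) + (C1*sin(3^(5/6)*z/2) + C2*cos(3^(5/6)*z/2))*exp(-3^(1/3)*z/2)


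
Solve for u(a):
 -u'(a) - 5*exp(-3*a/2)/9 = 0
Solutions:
 u(a) = C1 + 10*exp(-3*a/2)/27


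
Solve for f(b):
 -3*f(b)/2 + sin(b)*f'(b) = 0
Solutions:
 f(b) = C1*(cos(b) - 1)^(3/4)/(cos(b) + 1)^(3/4)


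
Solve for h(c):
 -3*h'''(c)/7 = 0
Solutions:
 h(c) = C1 + C2*c + C3*c^2


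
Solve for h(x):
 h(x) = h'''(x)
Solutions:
 h(x) = C3*exp(x) + (C1*sin(sqrt(3)*x/2) + C2*cos(sqrt(3)*x/2))*exp(-x/2)


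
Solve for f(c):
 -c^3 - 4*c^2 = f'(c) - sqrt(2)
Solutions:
 f(c) = C1 - c^4/4 - 4*c^3/3 + sqrt(2)*c


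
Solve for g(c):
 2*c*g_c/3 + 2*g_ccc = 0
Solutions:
 g(c) = C1 + Integral(C2*airyai(-3^(2/3)*c/3) + C3*airybi(-3^(2/3)*c/3), c)


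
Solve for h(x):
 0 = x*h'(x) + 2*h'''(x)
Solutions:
 h(x) = C1 + Integral(C2*airyai(-2^(2/3)*x/2) + C3*airybi(-2^(2/3)*x/2), x)


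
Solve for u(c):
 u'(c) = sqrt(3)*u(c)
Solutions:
 u(c) = C1*exp(sqrt(3)*c)


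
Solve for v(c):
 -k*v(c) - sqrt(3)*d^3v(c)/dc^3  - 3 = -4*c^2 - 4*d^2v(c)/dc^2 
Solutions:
 v(c) = C1*exp(c*(2^(2/3)*sqrt(3)*(81*k + sqrt((81*k - 128)^2 - 16384) - 128)^(1/3) - 3*2^(2/3)*I*(81*k + sqrt((81*k - 128)^2 - 16384) - 128)^(1/3) + 16*sqrt(3) - 384*2^(1/3)/((-sqrt(3) + 3*I)*(81*k + sqrt((81*k - 128)^2 - 16384) - 128)^(1/3)))/36) + C2*exp(c*(2^(2/3)*sqrt(3)*(81*k + sqrt((81*k - 128)^2 - 16384) - 128)^(1/3) + 3*2^(2/3)*I*(81*k + sqrt((81*k - 128)^2 - 16384) - 128)^(1/3) + 16*sqrt(3) + 384*2^(1/3)/((sqrt(3) + 3*I)*(81*k + sqrt((81*k - 128)^2 - 16384) - 128)^(1/3)))/36) + C3*exp(sqrt(3)*c*(-2^(2/3)*(81*k + sqrt((81*k - 128)^2 - 16384) - 128)^(1/3) + 8 - 32*2^(1/3)/(81*k + sqrt((81*k - 128)^2 - 16384) - 128)^(1/3))/18) + 4*c^2/k - 3/k + 32/k^2


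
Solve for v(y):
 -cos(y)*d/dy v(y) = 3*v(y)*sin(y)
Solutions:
 v(y) = C1*cos(y)^3


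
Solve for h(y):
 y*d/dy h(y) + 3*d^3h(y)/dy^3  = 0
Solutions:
 h(y) = C1 + Integral(C2*airyai(-3^(2/3)*y/3) + C3*airybi(-3^(2/3)*y/3), y)


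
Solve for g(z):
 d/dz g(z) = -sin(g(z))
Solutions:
 g(z) = -acos((-C1 - exp(2*z))/(C1 - exp(2*z))) + 2*pi
 g(z) = acos((-C1 - exp(2*z))/(C1 - exp(2*z)))


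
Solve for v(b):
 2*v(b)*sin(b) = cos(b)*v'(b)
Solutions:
 v(b) = C1/cos(b)^2


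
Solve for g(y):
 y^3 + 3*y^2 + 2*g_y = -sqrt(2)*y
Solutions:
 g(y) = C1 - y^4/8 - y^3/2 - sqrt(2)*y^2/4


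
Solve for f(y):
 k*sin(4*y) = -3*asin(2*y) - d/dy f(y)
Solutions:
 f(y) = C1 + k*cos(4*y)/4 - 3*y*asin(2*y) - 3*sqrt(1 - 4*y^2)/2


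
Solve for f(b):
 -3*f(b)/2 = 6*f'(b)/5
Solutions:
 f(b) = C1*exp(-5*b/4)


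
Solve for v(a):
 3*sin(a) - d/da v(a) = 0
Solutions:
 v(a) = C1 - 3*cos(a)


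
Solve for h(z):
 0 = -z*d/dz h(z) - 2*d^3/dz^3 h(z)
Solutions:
 h(z) = C1 + Integral(C2*airyai(-2^(2/3)*z/2) + C3*airybi(-2^(2/3)*z/2), z)


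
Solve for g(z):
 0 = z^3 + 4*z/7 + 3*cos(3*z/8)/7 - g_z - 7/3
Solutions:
 g(z) = C1 + z^4/4 + 2*z^2/7 - 7*z/3 + 8*sin(3*z/8)/7


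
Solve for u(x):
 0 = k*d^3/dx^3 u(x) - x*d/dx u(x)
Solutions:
 u(x) = C1 + Integral(C2*airyai(x*(1/k)^(1/3)) + C3*airybi(x*(1/k)^(1/3)), x)


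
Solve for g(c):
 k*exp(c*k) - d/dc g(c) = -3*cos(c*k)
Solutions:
 g(c) = C1 + exp(c*k) + 3*sin(c*k)/k


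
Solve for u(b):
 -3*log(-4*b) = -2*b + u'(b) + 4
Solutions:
 u(b) = C1 + b^2 - 3*b*log(-b) + b*(-6*log(2) - 1)


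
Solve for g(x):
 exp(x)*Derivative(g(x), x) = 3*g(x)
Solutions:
 g(x) = C1*exp(-3*exp(-x))


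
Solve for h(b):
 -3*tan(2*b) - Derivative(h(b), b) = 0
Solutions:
 h(b) = C1 + 3*log(cos(2*b))/2


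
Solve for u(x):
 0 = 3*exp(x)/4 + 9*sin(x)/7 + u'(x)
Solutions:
 u(x) = C1 - 3*exp(x)/4 + 9*cos(x)/7


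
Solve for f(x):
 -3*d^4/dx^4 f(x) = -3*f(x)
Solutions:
 f(x) = C1*exp(-x) + C2*exp(x) + C3*sin(x) + C4*cos(x)


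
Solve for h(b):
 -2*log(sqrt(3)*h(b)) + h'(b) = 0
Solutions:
 -Integral(1/(2*log(_y) + log(3)), (_y, h(b))) = C1 - b


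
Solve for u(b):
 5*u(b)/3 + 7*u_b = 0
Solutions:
 u(b) = C1*exp(-5*b/21)


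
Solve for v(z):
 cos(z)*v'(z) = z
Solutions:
 v(z) = C1 + Integral(z/cos(z), z)


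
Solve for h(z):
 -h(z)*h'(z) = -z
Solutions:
 h(z) = -sqrt(C1 + z^2)
 h(z) = sqrt(C1 + z^2)


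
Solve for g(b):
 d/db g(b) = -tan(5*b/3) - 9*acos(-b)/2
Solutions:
 g(b) = C1 - 9*b*acos(-b)/2 - 9*sqrt(1 - b^2)/2 + 3*log(cos(5*b/3))/5


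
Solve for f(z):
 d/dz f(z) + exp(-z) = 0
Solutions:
 f(z) = C1 + exp(-z)


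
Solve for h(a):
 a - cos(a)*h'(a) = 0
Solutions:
 h(a) = C1 + Integral(a/cos(a), a)


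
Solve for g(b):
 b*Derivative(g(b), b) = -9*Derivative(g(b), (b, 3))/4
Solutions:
 g(b) = C1 + Integral(C2*airyai(-2^(2/3)*3^(1/3)*b/3) + C3*airybi(-2^(2/3)*3^(1/3)*b/3), b)


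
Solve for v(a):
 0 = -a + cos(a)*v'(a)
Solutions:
 v(a) = C1 + Integral(a/cos(a), a)


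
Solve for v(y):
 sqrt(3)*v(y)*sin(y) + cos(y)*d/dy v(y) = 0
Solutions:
 v(y) = C1*cos(y)^(sqrt(3))


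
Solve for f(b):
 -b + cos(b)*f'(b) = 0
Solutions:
 f(b) = C1 + Integral(b/cos(b), b)


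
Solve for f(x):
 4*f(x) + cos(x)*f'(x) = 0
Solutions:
 f(x) = C1*(sin(x)^2 - 2*sin(x) + 1)/(sin(x)^2 + 2*sin(x) + 1)


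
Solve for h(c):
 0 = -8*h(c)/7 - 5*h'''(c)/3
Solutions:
 h(c) = C3*exp(-2*3^(1/3)*35^(2/3)*c/35) + (C1*sin(3^(5/6)*35^(2/3)*c/35) + C2*cos(3^(5/6)*35^(2/3)*c/35))*exp(3^(1/3)*35^(2/3)*c/35)


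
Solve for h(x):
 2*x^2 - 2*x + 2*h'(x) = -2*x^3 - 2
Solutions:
 h(x) = C1 - x^4/4 - x^3/3 + x^2/2 - x


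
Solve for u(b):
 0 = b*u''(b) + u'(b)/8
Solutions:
 u(b) = C1 + C2*b^(7/8)


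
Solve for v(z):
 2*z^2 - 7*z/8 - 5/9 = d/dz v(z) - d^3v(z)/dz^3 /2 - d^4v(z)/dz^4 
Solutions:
 v(z) = C1 + C2*exp(-z*((6*sqrt(318) + 107)^(-1/3) + 2 + (6*sqrt(318) + 107)^(1/3))/12)*sin(sqrt(3)*z*(-(6*sqrt(318) + 107)^(1/3) + (6*sqrt(318) + 107)^(-1/3))/12) + C3*exp(-z*((6*sqrt(318) + 107)^(-1/3) + 2 + (6*sqrt(318) + 107)^(1/3))/12)*cos(sqrt(3)*z*(-(6*sqrt(318) + 107)^(1/3) + (6*sqrt(318) + 107)^(-1/3))/12) + C4*exp(z*(-1 + (6*sqrt(318) + 107)^(-1/3) + (6*sqrt(318) + 107)^(1/3))/6) + 2*z^3/3 - 7*z^2/16 + 13*z/9


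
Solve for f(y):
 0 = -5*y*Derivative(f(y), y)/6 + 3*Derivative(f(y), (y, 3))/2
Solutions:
 f(y) = C1 + Integral(C2*airyai(15^(1/3)*y/3) + C3*airybi(15^(1/3)*y/3), y)


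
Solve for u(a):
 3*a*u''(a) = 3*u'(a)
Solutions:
 u(a) = C1 + C2*a^2


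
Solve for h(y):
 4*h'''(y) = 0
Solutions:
 h(y) = C1 + C2*y + C3*y^2


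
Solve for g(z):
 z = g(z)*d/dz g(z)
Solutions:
 g(z) = -sqrt(C1 + z^2)
 g(z) = sqrt(C1 + z^2)


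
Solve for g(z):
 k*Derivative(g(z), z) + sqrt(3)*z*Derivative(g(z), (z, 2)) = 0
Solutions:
 g(z) = C1 + z^(-sqrt(3)*re(k)/3 + 1)*(C2*sin(sqrt(3)*log(z)*Abs(im(k))/3) + C3*cos(sqrt(3)*log(z)*im(k)/3))


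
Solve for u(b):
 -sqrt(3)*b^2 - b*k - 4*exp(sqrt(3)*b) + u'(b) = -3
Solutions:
 u(b) = C1 + sqrt(3)*b^3/3 + b^2*k/2 - 3*b + 4*sqrt(3)*exp(sqrt(3)*b)/3


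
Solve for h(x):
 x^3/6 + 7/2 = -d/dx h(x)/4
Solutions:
 h(x) = C1 - x^4/6 - 14*x


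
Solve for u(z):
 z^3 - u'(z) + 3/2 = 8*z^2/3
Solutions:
 u(z) = C1 + z^4/4 - 8*z^3/9 + 3*z/2


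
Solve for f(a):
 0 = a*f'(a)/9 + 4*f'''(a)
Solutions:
 f(a) = C1 + Integral(C2*airyai(-6^(1/3)*a/6) + C3*airybi(-6^(1/3)*a/6), a)


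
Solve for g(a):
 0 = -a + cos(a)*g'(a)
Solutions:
 g(a) = C1 + Integral(a/cos(a), a)


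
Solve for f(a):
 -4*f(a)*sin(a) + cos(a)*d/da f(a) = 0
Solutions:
 f(a) = C1/cos(a)^4


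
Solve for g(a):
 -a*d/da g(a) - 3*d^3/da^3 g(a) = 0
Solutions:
 g(a) = C1 + Integral(C2*airyai(-3^(2/3)*a/3) + C3*airybi(-3^(2/3)*a/3), a)


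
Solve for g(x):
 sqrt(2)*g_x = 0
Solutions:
 g(x) = C1


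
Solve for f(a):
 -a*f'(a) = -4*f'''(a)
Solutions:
 f(a) = C1 + Integral(C2*airyai(2^(1/3)*a/2) + C3*airybi(2^(1/3)*a/2), a)


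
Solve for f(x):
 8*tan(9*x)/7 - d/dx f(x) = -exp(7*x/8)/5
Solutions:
 f(x) = C1 + 8*exp(7*x/8)/35 - 8*log(cos(9*x))/63


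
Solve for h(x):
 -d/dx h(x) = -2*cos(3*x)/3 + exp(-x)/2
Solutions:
 h(x) = C1 + 2*sin(3*x)/9 + exp(-x)/2


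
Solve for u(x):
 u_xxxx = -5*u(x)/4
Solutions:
 u(x) = (C1*sin(5^(1/4)*x/2) + C2*cos(5^(1/4)*x/2))*exp(-5^(1/4)*x/2) + (C3*sin(5^(1/4)*x/2) + C4*cos(5^(1/4)*x/2))*exp(5^(1/4)*x/2)


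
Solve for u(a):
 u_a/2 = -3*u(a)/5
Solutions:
 u(a) = C1*exp(-6*a/5)


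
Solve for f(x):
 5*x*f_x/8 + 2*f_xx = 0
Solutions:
 f(x) = C1 + C2*erf(sqrt(10)*x/8)


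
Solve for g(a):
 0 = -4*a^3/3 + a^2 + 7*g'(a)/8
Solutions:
 g(a) = C1 + 8*a^4/21 - 8*a^3/21


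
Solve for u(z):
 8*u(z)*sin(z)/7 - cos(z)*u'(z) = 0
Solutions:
 u(z) = C1/cos(z)^(8/7)


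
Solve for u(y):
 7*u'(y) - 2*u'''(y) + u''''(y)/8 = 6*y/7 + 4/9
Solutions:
 u(y) = C1 + C2*exp(2*y) + C3*exp(y*(7 - sqrt(77))) + C4*exp(y*(7 + sqrt(77))) + 3*y^2/49 + 4*y/63


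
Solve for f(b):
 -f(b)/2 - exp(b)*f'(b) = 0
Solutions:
 f(b) = C1*exp(exp(-b)/2)


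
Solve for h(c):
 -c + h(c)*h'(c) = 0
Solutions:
 h(c) = -sqrt(C1 + c^2)
 h(c) = sqrt(C1 + c^2)


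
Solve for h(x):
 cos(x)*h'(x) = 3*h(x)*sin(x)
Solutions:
 h(x) = C1/cos(x)^3


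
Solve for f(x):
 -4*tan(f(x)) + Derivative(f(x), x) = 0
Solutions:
 f(x) = pi - asin(C1*exp(4*x))
 f(x) = asin(C1*exp(4*x))


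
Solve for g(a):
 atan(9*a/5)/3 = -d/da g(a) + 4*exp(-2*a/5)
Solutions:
 g(a) = C1 - a*atan(9*a/5)/3 + 5*log(81*a^2 + 25)/54 - 10*exp(-2*a/5)


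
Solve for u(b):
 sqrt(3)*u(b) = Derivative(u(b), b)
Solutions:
 u(b) = C1*exp(sqrt(3)*b)


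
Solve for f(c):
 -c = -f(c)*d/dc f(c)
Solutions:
 f(c) = -sqrt(C1 + c^2)
 f(c) = sqrt(C1 + c^2)


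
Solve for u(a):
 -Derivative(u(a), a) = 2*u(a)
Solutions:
 u(a) = C1*exp(-2*a)


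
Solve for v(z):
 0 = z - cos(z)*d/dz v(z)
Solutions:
 v(z) = C1 + Integral(z/cos(z), z)


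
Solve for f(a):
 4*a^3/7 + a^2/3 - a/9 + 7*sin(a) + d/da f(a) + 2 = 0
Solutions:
 f(a) = C1 - a^4/7 - a^3/9 + a^2/18 - 2*a + 7*cos(a)


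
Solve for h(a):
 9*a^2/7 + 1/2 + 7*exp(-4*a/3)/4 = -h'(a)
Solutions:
 h(a) = C1 - 3*a^3/7 - a/2 + 21*exp(-4*a/3)/16


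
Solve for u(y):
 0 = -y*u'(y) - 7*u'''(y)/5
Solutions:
 u(y) = C1 + Integral(C2*airyai(-5^(1/3)*7^(2/3)*y/7) + C3*airybi(-5^(1/3)*7^(2/3)*y/7), y)


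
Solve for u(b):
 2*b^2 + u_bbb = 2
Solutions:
 u(b) = C1 + C2*b + C3*b^2 - b^5/30 + b^3/3


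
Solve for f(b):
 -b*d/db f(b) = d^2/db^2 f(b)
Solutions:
 f(b) = C1 + C2*erf(sqrt(2)*b/2)


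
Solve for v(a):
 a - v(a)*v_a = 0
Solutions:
 v(a) = -sqrt(C1 + a^2)
 v(a) = sqrt(C1 + a^2)


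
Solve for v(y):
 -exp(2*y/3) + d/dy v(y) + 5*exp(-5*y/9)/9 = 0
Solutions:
 v(y) = C1 + 3*exp(2*y/3)/2 + exp(-5*y/9)


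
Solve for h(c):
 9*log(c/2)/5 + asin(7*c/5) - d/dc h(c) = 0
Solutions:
 h(c) = C1 + 9*c*log(c)/5 + c*asin(7*c/5) - 9*c/5 - 9*c*log(2)/5 + sqrt(25 - 49*c^2)/7


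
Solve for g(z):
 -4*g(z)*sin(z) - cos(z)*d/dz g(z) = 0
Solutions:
 g(z) = C1*cos(z)^4


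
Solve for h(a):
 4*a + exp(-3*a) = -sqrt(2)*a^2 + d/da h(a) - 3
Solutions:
 h(a) = C1 + sqrt(2)*a^3/3 + 2*a^2 + 3*a - exp(-3*a)/3


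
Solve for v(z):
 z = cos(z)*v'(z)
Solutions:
 v(z) = C1 + Integral(z/cos(z), z)


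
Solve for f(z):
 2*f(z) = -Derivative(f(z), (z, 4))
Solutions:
 f(z) = (C1*sin(2^(3/4)*z/2) + C2*cos(2^(3/4)*z/2))*exp(-2^(3/4)*z/2) + (C3*sin(2^(3/4)*z/2) + C4*cos(2^(3/4)*z/2))*exp(2^(3/4)*z/2)


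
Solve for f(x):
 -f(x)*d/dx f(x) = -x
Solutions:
 f(x) = -sqrt(C1 + x^2)
 f(x) = sqrt(C1 + x^2)


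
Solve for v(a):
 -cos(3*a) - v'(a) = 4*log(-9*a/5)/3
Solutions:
 v(a) = C1 - 4*a*log(-a)/3 - 3*a*log(3) + a*log(15)/3 + 4*a/3 + a*log(5) - sin(3*a)/3


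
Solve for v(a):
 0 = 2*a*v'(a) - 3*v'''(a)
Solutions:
 v(a) = C1 + Integral(C2*airyai(2^(1/3)*3^(2/3)*a/3) + C3*airybi(2^(1/3)*3^(2/3)*a/3), a)


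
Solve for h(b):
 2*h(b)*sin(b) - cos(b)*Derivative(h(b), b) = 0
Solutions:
 h(b) = C1/cos(b)^2


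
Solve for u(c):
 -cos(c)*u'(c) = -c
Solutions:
 u(c) = C1 + Integral(c/cos(c), c)


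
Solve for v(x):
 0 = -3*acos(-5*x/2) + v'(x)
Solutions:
 v(x) = C1 + 3*x*acos(-5*x/2) + 3*sqrt(4 - 25*x^2)/5


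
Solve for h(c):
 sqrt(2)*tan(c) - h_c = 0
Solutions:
 h(c) = C1 - sqrt(2)*log(cos(c))


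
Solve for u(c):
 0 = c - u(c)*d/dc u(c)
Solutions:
 u(c) = -sqrt(C1 + c^2)
 u(c) = sqrt(C1 + c^2)


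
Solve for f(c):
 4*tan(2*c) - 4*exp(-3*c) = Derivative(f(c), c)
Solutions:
 f(c) = C1 + log(tan(2*c)^2 + 1) + 4*exp(-3*c)/3


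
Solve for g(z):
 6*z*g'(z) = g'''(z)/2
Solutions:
 g(z) = C1 + Integral(C2*airyai(12^(1/3)*z) + C3*airybi(12^(1/3)*z), z)


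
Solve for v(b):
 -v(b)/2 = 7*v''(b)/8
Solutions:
 v(b) = C1*sin(2*sqrt(7)*b/7) + C2*cos(2*sqrt(7)*b/7)


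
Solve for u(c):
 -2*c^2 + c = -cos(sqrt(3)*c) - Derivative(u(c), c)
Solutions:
 u(c) = C1 + 2*c^3/3 - c^2/2 - sqrt(3)*sin(sqrt(3)*c)/3


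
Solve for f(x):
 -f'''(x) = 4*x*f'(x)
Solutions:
 f(x) = C1 + Integral(C2*airyai(-2^(2/3)*x) + C3*airybi(-2^(2/3)*x), x)


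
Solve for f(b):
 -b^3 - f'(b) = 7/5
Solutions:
 f(b) = C1 - b^4/4 - 7*b/5


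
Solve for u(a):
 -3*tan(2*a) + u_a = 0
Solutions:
 u(a) = C1 - 3*log(cos(2*a))/2


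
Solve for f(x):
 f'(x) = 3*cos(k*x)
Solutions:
 f(x) = C1 + 3*sin(k*x)/k
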